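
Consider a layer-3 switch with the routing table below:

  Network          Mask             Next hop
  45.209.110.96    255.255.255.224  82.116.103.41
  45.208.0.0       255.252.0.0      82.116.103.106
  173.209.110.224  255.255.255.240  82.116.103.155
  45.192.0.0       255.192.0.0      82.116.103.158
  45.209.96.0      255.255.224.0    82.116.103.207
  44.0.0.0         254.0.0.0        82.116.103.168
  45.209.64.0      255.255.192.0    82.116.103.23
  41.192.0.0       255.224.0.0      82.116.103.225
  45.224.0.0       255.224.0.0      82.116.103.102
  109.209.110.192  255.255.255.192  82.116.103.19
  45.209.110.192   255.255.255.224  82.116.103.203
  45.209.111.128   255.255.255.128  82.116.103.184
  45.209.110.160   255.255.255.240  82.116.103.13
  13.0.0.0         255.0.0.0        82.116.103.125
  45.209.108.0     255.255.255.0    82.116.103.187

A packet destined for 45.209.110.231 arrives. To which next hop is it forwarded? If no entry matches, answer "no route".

82.116.103.207

Routes whose prefix contains 45.209.110.231:
  44.0.0.0/7 (44.0.0.0 - 45.255.255.255) -> 82.116.103.168
  45.192.0.0/10 (45.192.0.0 - 45.255.255.255) -> 82.116.103.158
  45.208.0.0/14 (45.208.0.0 - 45.211.255.255) -> 82.116.103.106
  45.209.64.0/18 (45.209.64.0 - 45.209.127.255) -> 82.116.103.23
  45.209.96.0/19 (45.209.96.0 - 45.209.127.255) -> 82.116.103.207
More-specific entries that do NOT match:
  173.209.110.224/28 (173.209.110.224 - 173.209.110.239) does not contain 45.209.110.231
  45.209.110.160/28 (45.209.110.160 - 45.209.110.175) does not contain 45.209.110.231
  45.209.110.96/27 (45.209.110.96 - 45.209.110.127) does not contain 45.209.110.231
  45.209.110.192/27 (45.209.110.192 - 45.209.110.223) does not contain 45.209.110.231
  109.209.110.192/26 (109.209.110.192 - 109.209.110.255) does not contain 45.209.110.231
  45.209.111.128/25 (45.209.111.128 - 45.209.111.255) does not contain 45.209.110.231
  45.209.108.0/24 (45.209.108.0 - 45.209.108.255) does not contain 45.209.110.231
Longest matching prefix is /19 -> next hop 82.116.103.207.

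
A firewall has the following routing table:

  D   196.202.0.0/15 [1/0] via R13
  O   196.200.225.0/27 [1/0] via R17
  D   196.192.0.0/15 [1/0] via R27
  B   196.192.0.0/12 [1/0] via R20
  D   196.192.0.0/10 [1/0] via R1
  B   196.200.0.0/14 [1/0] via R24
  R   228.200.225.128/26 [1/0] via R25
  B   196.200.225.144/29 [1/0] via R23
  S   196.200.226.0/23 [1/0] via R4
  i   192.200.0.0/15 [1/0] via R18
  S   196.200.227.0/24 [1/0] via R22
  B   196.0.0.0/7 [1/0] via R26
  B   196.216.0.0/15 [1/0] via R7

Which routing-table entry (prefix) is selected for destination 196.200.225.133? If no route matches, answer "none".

196.200.0.0/14

Entries matching 196.200.225.133:
  196.0.0.0/7 (196.0.0.0 - 197.255.255.255)
  196.192.0.0/10 (196.192.0.0 - 196.255.255.255)
  196.192.0.0/12 (196.192.0.0 - 196.207.255.255)
  196.200.0.0/14 (196.200.0.0 - 196.203.255.255)
Most specific is 196.200.0.0/14.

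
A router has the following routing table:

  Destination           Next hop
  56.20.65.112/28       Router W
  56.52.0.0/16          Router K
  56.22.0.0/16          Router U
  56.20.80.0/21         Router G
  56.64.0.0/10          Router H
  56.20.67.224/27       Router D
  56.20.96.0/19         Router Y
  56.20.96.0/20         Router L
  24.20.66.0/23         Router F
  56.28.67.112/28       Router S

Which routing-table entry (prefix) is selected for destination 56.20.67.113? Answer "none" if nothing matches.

none

56.20.67.113 is outside every listed prefix and there is no default route.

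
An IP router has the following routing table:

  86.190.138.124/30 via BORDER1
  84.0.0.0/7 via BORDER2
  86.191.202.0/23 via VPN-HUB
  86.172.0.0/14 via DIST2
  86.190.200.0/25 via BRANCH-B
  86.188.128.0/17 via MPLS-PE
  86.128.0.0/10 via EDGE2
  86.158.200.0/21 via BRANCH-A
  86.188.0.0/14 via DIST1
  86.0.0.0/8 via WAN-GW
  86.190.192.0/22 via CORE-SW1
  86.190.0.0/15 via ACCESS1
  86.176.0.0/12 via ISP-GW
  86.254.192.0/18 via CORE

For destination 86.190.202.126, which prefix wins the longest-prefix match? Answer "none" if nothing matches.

Entries matching 86.190.202.126:
  86.0.0.0/8 (86.0.0.0 - 86.255.255.255)
  86.128.0.0/10 (86.128.0.0 - 86.191.255.255)
  86.176.0.0/12 (86.176.0.0 - 86.191.255.255)
  86.188.0.0/14 (86.188.0.0 - 86.191.255.255)
  86.190.0.0/15 (86.190.0.0 - 86.191.255.255)
Most specific is 86.190.0.0/15.

86.190.0.0/15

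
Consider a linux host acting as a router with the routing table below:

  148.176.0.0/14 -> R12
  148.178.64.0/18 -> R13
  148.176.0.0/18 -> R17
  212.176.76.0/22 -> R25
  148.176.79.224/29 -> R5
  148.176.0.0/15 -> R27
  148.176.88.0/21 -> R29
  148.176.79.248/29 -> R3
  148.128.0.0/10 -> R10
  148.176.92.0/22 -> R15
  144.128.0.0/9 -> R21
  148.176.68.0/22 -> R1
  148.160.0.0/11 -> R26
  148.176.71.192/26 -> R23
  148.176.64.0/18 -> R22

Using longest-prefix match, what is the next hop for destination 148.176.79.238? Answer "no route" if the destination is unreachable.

Routes whose prefix contains 148.176.79.238:
  148.128.0.0/10 (148.128.0.0 - 148.191.255.255) -> R10
  148.160.0.0/11 (148.160.0.0 - 148.191.255.255) -> R26
  148.176.0.0/14 (148.176.0.0 - 148.179.255.255) -> R12
  148.176.0.0/15 (148.176.0.0 - 148.177.255.255) -> R27
  148.176.64.0/18 (148.176.64.0 - 148.176.127.255) -> R22
More-specific entries that do NOT match:
  148.176.79.224/29 (148.176.79.224 - 148.176.79.231) does not contain 148.176.79.238
  148.176.79.248/29 (148.176.79.248 - 148.176.79.255) does not contain 148.176.79.238
  148.176.71.192/26 (148.176.71.192 - 148.176.71.255) does not contain 148.176.79.238
  212.176.76.0/22 (212.176.76.0 - 212.176.79.255) does not contain 148.176.79.238
  148.176.92.0/22 (148.176.92.0 - 148.176.95.255) does not contain 148.176.79.238
  148.176.68.0/22 (148.176.68.0 - 148.176.71.255) does not contain 148.176.79.238
  148.176.88.0/21 (148.176.88.0 - 148.176.95.255) does not contain 148.176.79.238
Longest matching prefix is /18 -> next hop R22.

R22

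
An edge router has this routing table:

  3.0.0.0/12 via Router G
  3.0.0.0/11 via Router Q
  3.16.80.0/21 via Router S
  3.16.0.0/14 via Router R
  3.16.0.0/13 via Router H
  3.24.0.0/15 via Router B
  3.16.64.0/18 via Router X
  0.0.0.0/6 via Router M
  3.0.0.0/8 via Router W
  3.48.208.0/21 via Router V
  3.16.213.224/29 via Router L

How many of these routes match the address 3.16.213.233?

Prefixes containing 3.16.213.233:
  0.0.0.0/6 (0.0.0.0 - 3.255.255.255)
  3.0.0.0/8 (3.0.0.0 - 3.255.255.255)
  3.0.0.0/11 (3.0.0.0 - 3.31.255.255)
  3.16.0.0/13 (3.16.0.0 - 3.23.255.255)
  3.16.0.0/14 (3.16.0.0 - 3.19.255.255)
Total matching entries: 5.

5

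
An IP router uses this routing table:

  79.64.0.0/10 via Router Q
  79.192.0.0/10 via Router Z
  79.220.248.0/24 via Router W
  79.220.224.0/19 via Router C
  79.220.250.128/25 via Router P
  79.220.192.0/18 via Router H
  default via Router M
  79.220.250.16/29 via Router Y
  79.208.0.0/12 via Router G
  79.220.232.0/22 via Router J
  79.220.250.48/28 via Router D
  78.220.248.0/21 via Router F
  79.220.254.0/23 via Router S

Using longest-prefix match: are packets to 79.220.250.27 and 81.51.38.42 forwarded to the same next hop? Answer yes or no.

no

79.220.250.27: longest match 79.220.224.0/19 -> Router C
81.51.38.42: longest match 0.0.0.0/0 -> Router M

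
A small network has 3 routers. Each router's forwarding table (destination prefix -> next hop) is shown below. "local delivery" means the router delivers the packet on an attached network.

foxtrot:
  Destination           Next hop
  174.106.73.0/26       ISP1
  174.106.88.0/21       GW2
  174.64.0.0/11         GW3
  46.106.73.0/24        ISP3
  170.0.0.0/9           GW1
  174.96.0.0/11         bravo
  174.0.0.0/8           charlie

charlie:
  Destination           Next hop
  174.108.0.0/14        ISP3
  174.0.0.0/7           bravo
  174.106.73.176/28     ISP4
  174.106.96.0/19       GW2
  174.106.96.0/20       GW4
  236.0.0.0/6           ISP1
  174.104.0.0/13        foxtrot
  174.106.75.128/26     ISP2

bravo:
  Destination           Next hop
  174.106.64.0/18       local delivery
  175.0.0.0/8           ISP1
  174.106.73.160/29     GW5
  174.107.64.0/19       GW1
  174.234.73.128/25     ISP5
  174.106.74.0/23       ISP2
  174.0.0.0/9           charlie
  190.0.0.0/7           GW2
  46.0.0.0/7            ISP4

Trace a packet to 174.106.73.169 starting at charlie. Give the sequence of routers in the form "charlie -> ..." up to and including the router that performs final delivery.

At charlie: longest match for 174.106.73.169 is 174.104.0.0/13 -> foxtrot
At foxtrot: longest match for 174.106.73.169 is 174.96.0.0/11 -> bravo
At bravo: longest match for 174.106.73.169 is 174.106.64.0/18 -> local delivery

charlie -> foxtrot -> bravo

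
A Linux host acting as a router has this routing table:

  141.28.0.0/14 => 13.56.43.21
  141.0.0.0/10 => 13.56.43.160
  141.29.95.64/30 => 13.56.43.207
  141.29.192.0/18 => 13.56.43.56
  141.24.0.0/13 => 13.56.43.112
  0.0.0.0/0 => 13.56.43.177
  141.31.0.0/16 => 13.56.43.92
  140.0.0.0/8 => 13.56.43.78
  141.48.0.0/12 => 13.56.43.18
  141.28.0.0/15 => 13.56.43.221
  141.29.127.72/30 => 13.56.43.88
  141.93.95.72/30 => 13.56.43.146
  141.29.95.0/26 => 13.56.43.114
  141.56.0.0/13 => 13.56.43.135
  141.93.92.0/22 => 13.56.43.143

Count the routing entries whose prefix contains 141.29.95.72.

Prefixes containing 141.29.95.72:
  0.0.0.0/0 (default, matches everything)
  141.0.0.0/10 (141.0.0.0 - 141.63.255.255)
  141.24.0.0/13 (141.24.0.0 - 141.31.255.255)
  141.28.0.0/14 (141.28.0.0 - 141.31.255.255)
  141.28.0.0/15 (141.28.0.0 - 141.29.255.255)
Total matching entries: 5.

5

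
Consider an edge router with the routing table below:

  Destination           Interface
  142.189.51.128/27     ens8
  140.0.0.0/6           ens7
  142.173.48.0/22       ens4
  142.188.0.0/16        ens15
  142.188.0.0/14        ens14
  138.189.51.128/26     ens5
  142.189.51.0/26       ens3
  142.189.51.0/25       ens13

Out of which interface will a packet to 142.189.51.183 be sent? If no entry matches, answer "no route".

Routes whose prefix contains 142.189.51.183:
  140.0.0.0/6 (140.0.0.0 - 143.255.255.255) -> ens7
  142.188.0.0/14 (142.188.0.0 - 142.191.255.255) -> ens14
More-specific entries that do NOT match:
  142.189.51.128/27 (142.189.51.128 - 142.189.51.159) does not contain 142.189.51.183
  138.189.51.128/26 (138.189.51.128 - 138.189.51.191) does not contain 142.189.51.183
  142.189.51.0/26 (142.189.51.0 - 142.189.51.63) does not contain 142.189.51.183
  142.189.51.0/25 (142.189.51.0 - 142.189.51.127) does not contain 142.189.51.183
  142.173.48.0/22 (142.173.48.0 - 142.173.51.255) does not contain 142.189.51.183
  142.188.0.0/16 (142.188.0.0 - 142.188.255.255) does not contain 142.189.51.183
Longest matching prefix is /14 -> interface ens14.

ens14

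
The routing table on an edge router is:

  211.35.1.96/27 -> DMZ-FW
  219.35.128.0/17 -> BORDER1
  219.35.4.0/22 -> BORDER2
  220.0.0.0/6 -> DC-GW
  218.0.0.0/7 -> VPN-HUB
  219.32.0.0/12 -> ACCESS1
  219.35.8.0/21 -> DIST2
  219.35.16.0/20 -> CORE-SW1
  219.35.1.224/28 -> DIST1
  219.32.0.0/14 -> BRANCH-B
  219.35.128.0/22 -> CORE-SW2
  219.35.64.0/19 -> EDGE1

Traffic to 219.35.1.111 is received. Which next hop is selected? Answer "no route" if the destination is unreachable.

BRANCH-B

Routes whose prefix contains 219.35.1.111:
  218.0.0.0/7 (218.0.0.0 - 219.255.255.255) -> VPN-HUB
  219.32.0.0/12 (219.32.0.0 - 219.47.255.255) -> ACCESS1
  219.32.0.0/14 (219.32.0.0 - 219.35.255.255) -> BRANCH-B
More-specific entries that do NOT match:
  219.35.1.224/28 (219.35.1.224 - 219.35.1.239) does not contain 219.35.1.111
  211.35.1.96/27 (211.35.1.96 - 211.35.1.127) does not contain 219.35.1.111
  219.35.4.0/22 (219.35.4.0 - 219.35.7.255) does not contain 219.35.1.111
  219.35.128.0/22 (219.35.128.0 - 219.35.131.255) does not contain 219.35.1.111
  219.35.8.0/21 (219.35.8.0 - 219.35.15.255) does not contain 219.35.1.111
  219.35.16.0/20 (219.35.16.0 - 219.35.31.255) does not contain 219.35.1.111
  219.35.64.0/19 (219.35.64.0 - 219.35.95.255) does not contain 219.35.1.111
  219.35.128.0/17 (219.35.128.0 - 219.35.255.255) does not contain 219.35.1.111
Longest matching prefix is /14 -> next hop BRANCH-B.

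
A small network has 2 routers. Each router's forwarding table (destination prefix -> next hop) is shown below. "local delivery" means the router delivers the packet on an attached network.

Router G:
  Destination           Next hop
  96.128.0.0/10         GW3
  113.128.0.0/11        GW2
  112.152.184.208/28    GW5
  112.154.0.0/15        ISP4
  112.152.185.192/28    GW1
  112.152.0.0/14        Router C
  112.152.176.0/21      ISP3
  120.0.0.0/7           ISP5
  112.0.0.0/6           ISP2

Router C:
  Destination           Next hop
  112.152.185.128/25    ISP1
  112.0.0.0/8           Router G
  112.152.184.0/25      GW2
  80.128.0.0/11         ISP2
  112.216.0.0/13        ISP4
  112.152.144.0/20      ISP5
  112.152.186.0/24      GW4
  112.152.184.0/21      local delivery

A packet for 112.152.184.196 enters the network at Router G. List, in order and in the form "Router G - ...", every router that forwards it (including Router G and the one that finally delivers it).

At Router G: longest match for 112.152.184.196 is 112.152.0.0/14 -> Router C
At Router C: longest match for 112.152.184.196 is 112.152.184.0/21 -> local delivery

Router G - Router C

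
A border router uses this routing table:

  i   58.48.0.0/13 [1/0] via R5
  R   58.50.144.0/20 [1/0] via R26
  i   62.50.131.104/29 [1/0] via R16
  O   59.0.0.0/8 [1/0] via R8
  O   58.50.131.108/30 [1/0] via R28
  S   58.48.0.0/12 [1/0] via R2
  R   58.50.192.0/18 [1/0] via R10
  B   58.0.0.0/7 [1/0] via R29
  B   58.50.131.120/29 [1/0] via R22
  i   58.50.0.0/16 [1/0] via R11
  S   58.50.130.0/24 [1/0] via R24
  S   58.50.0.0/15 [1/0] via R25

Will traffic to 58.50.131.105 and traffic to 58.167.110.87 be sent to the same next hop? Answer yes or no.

no

58.50.131.105: longest match 58.50.0.0/16 -> R11
58.167.110.87: longest match 58.0.0.0/7 -> R29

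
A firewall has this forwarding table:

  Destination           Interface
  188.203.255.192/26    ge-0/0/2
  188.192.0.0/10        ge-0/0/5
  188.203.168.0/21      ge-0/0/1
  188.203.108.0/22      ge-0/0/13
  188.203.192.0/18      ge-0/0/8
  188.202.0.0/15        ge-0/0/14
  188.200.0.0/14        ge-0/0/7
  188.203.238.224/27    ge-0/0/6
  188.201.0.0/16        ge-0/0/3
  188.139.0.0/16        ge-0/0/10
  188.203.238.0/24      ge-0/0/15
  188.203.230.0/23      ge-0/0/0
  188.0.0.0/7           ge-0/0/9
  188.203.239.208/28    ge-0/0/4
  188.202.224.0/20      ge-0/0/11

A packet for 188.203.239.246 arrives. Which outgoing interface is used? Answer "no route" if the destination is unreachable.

ge-0/0/8

Routes whose prefix contains 188.203.239.246:
  188.0.0.0/7 (188.0.0.0 - 189.255.255.255) -> ge-0/0/9
  188.192.0.0/10 (188.192.0.0 - 188.255.255.255) -> ge-0/0/5
  188.200.0.0/14 (188.200.0.0 - 188.203.255.255) -> ge-0/0/7
  188.202.0.0/15 (188.202.0.0 - 188.203.255.255) -> ge-0/0/14
  188.203.192.0/18 (188.203.192.0 - 188.203.255.255) -> ge-0/0/8
More-specific entries that do NOT match:
  188.203.239.208/28 (188.203.239.208 - 188.203.239.223) does not contain 188.203.239.246
  188.203.238.224/27 (188.203.238.224 - 188.203.238.255) does not contain 188.203.239.246
  188.203.255.192/26 (188.203.255.192 - 188.203.255.255) does not contain 188.203.239.246
  188.203.238.0/24 (188.203.238.0 - 188.203.238.255) does not contain 188.203.239.246
  188.203.230.0/23 (188.203.230.0 - 188.203.231.255) does not contain 188.203.239.246
  188.203.108.0/22 (188.203.108.0 - 188.203.111.255) does not contain 188.203.239.246
  188.203.168.0/21 (188.203.168.0 - 188.203.175.255) does not contain 188.203.239.246
  188.202.224.0/20 (188.202.224.0 - 188.202.239.255) does not contain 188.203.239.246
Longest matching prefix is /18 -> interface ge-0/0/8.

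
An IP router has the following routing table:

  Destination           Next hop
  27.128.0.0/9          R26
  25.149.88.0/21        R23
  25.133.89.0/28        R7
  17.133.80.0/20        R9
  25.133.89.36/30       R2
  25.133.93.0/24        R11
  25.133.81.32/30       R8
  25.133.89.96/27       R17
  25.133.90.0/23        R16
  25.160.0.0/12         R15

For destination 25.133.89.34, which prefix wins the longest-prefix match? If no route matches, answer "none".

none

25.133.89.34 is outside every listed prefix and there is no default route.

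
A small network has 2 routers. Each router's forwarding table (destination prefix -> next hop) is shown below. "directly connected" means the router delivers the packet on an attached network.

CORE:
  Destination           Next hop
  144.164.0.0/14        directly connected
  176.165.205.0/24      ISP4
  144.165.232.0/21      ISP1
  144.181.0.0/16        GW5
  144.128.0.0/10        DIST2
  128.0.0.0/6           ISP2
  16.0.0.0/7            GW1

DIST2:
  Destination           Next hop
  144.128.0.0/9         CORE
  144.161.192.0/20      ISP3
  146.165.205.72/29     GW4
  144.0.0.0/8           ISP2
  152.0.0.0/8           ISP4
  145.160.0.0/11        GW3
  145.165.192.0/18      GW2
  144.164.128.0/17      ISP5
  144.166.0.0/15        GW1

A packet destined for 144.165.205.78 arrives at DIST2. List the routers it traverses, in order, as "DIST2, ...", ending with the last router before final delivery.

DIST2, CORE

At DIST2: longest match for 144.165.205.78 is 144.128.0.0/9 -> CORE
At CORE: longest match for 144.165.205.78 is 144.164.0.0/14 -> directly connected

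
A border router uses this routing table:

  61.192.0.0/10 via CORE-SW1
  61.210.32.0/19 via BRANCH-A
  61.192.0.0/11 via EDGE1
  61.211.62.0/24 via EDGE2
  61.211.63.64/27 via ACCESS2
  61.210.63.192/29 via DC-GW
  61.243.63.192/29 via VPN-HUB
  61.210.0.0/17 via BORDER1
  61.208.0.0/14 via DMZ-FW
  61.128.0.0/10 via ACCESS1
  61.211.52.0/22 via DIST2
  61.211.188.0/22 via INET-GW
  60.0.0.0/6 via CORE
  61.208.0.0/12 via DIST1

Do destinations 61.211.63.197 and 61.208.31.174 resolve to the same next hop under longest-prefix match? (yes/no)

yes

61.211.63.197: longest match 61.208.0.0/14 -> DMZ-FW
61.208.31.174: longest match 61.208.0.0/14 -> DMZ-FW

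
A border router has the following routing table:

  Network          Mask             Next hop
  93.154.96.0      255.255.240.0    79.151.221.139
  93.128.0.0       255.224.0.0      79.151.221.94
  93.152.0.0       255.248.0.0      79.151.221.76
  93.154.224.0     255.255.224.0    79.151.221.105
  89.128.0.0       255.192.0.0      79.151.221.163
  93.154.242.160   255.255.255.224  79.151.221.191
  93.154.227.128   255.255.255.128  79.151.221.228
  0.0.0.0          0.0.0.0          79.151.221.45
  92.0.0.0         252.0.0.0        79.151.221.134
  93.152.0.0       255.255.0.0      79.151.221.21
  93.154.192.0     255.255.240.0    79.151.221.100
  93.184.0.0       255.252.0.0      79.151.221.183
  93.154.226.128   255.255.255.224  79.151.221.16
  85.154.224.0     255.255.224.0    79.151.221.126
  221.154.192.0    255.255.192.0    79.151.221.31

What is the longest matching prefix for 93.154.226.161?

Entries matching 93.154.226.161:
  0.0.0.0/0 (default, matches everything)
  92.0.0.0/6 (92.0.0.0 - 95.255.255.255)
  93.128.0.0/11 (93.128.0.0 - 93.159.255.255)
  93.152.0.0/13 (93.152.0.0 - 93.159.255.255)
  93.154.224.0/19 (93.154.224.0 - 93.154.255.255)
Most specific is 93.154.224.0/19.

93.154.224.0/19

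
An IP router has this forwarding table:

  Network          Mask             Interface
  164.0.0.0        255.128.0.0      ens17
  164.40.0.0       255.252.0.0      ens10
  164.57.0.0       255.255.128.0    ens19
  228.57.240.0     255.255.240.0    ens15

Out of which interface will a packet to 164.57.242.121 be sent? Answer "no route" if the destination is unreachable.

Routes whose prefix contains 164.57.242.121:
  164.0.0.0/9 (164.0.0.0 - 164.127.255.255) -> ens17
More-specific entries that do NOT match:
  228.57.240.0/20 (228.57.240.0 - 228.57.255.255) does not contain 164.57.242.121
  164.57.0.0/17 (164.57.0.0 - 164.57.127.255) does not contain 164.57.242.121
  164.40.0.0/14 (164.40.0.0 - 164.43.255.255) does not contain 164.57.242.121
Longest matching prefix is /9 -> interface ens17.

ens17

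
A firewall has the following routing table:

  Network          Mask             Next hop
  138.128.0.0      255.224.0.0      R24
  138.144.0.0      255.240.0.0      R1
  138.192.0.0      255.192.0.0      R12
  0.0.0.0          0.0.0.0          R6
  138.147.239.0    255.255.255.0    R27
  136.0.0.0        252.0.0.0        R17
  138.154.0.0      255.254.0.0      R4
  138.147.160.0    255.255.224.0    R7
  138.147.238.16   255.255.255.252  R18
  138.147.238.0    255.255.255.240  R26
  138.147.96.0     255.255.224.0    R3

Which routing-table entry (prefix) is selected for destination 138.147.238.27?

138.144.0.0/12

Entries matching 138.147.238.27:
  0.0.0.0/0 (default, matches everything)
  136.0.0.0/6 (136.0.0.0 - 139.255.255.255)
  138.128.0.0/11 (138.128.0.0 - 138.159.255.255)
  138.144.0.0/12 (138.144.0.0 - 138.159.255.255)
Most specific is 138.144.0.0/12.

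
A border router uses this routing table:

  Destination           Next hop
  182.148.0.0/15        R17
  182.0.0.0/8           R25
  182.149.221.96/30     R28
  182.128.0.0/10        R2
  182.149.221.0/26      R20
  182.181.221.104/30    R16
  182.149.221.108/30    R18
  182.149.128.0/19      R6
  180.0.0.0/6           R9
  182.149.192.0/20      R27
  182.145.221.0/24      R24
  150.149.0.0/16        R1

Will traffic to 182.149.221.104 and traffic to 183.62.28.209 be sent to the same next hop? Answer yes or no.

no

182.149.221.104: longest match 182.148.0.0/15 -> R17
183.62.28.209: longest match 180.0.0.0/6 -> R9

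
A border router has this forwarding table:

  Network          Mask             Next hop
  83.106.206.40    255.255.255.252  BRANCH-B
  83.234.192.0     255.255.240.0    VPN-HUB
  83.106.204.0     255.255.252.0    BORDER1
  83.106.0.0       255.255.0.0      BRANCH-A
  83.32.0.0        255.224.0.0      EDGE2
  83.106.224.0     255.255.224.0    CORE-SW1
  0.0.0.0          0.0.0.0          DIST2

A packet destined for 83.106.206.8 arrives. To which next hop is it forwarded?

BORDER1

Routes whose prefix contains 83.106.206.8:
  0.0.0.0/0 (default, matches everything) -> DIST2
  83.106.0.0/16 (83.106.0.0 - 83.106.255.255) -> BRANCH-A
  83.106.204.0/22 (83.106.204.0 - 83.106.207.255) -> BORDER1
More-specific entries that do NOT match:
  83.106.206.40/30 (83.106.206.40 - 83.106.206.43) does not contain 83.106.206.8
Longest matching prefix is /22 -> next hop BORDER1.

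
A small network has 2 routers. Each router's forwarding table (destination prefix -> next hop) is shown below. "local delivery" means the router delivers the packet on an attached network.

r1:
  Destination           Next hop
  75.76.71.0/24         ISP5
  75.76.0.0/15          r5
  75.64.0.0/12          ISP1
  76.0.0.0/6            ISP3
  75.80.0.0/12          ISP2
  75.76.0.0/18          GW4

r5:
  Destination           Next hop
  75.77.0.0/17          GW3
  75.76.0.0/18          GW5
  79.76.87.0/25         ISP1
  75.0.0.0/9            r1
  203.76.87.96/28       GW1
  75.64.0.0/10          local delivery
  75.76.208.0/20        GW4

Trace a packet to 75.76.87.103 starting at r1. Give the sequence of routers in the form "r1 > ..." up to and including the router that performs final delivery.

At r1: longest match for 75.76.87.103 is 75.76.0.0/15 -> r5
At r5: longest match for 75.76.87.103 is 75.64.0.0/10 -> local delivery

r1 > r5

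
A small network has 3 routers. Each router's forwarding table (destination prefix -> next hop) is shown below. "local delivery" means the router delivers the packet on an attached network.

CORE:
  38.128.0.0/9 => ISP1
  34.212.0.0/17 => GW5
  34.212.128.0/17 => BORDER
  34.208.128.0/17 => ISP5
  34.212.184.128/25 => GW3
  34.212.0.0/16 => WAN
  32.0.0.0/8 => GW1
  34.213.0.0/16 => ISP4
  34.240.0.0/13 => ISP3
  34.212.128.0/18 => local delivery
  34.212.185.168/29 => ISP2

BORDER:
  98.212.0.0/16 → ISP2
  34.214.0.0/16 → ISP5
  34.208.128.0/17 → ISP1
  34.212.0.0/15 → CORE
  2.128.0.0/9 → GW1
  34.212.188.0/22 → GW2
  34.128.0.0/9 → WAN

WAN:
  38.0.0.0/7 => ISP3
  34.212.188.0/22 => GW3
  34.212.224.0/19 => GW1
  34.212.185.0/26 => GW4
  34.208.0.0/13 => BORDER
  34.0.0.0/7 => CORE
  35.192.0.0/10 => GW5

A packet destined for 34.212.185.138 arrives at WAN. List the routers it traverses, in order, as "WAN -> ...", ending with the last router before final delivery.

At WAN: longest match for 34.212.185.138 is 34.208.0.0/13 -> BORDER
At BORDER: longest match for 34.212.185.138 is 34.212.0.0/15 -> CORE
At CORE: longest match for 34.212.185.138 is 34.212.128.0/18 -> local delivery

WAN -> BORDER -> CORE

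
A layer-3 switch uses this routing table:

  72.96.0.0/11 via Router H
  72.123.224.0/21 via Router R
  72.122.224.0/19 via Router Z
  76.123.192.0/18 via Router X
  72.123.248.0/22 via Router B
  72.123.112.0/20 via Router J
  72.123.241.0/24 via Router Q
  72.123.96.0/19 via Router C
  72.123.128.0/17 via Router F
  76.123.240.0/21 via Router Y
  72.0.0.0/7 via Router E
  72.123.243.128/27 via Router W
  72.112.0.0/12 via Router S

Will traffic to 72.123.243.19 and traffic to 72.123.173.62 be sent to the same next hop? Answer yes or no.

72.123.243.19: longest match 72.123.128.0/17 -> Router F
72.123.173.62: longest match 72.123.128.0/17 -> Router F

yes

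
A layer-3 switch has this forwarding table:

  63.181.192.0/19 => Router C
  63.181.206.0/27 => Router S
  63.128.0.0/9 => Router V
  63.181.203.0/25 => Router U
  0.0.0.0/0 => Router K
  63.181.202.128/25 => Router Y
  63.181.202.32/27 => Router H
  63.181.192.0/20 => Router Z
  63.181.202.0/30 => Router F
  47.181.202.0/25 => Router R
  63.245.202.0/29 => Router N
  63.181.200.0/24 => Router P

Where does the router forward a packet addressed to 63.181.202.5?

Routes whose prefix contains 63.181.202.5:
  0.0.0.0/0 (default, matches everything) -> Router K
  63.128.0.0/9 (63.128.0.0 - 63.255.255.255) -> Router V
  63.181.192.0/19 (63.181.192.0 - 63.181.223.255) -> Router C
  63.181.192.0/20 (63.181.192.0 - 63.181.207.255) -> Router Z
More-specific entries that do NOT match:
  63.181.202.0/30 (63.181.202.0 - 63.181.202.3) does not contain 63.181.202.5
  63.245.202.0/29 (63.245.202.0 - 63.245.202.7) does not contain 63.181.202.5
  63.181.206.0/27 (63.181.206.0 - 63.181.206.31) does not contain 63.181.202.5
  63.181.202.32/27 (63.181.202.32 - 63.181.202.63) does not contain 63.181.202.5
  63.181.203.0/25 (63.181.203.0 - 63.181.203.127) does not contain 63.181.202.5
  63.181.202.128/25 (63.181.202.128 - 63.181.202.255) does not contain 63.181.202.5
  47.181.202.0/25 (47.181.202.0 - 47.181.202.127) does not contain 63.181.202.5
  63.181.200.0/24 (63.181.200.0 - 63.181.200.255) does not contain 63.181.202.5
Longest matching prefix is /20 -> next hop Router Z.

Router Z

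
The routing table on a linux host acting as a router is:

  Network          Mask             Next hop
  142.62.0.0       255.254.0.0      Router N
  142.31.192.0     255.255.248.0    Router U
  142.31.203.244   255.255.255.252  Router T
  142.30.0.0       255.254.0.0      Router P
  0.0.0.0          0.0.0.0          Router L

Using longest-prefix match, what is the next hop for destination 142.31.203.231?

Routes whose prefix contains 142.31.203.231:
  0.0.0.0/0 (default, matches everything) -> Router L
  142.30.0.0/15 (142.30.0.0 - 142.31.255.255) -> Router P
More-specific entries that do NOT match:
  142.31.203.244/30 (142.31.203.244 - 142.31.203.247) does not contain 142.31.203.231
  142.31.192.0/21 (142.31.192.0 - 142.31.199.255) does not contain 142.31.203.231
Longest matching prefix is /15 -> next hop Router P.

Router P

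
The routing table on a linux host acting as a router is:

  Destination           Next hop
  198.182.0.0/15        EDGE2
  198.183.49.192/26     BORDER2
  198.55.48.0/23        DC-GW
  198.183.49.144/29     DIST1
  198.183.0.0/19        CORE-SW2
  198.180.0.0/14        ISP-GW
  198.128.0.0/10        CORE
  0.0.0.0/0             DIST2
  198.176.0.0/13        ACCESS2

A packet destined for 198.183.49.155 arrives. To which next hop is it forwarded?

Routes whose prefix contains 198.183.49.155:
  0.0.0.0/0 (default, matches everything) -> DIST2
  198.128.0.0/10 (198.128.0.0 - 198.191.255.255) -> CORE
  198.176.0.0/13 (198.176.0.0 - 198.183.255.255) -> ACCESS2
  198.180.0.0/14 (198.180.0.0 - 198.183.255.255) -> ISP-GW
  198.182.0.0/15 (198.182.0.0 - 198.183.255.255) -> EDGE2
More-specific entries that do NOT match:
  198.183.49.144/29 (198.183.49.144 - 198.183.49.151) does not contain 198.183.49.155
  198.183.49.192/26 (198.183.49.192 - 198.183.49.255) does not contain 198.183.49.155
  198.55.48.0/23 (198.55.48.0 - 198.55.49.255) does not contain 198.183.49.155
  198.183.0.0/19 (198.183.0.0 - 198.183.31.255) does not contain 198.183.49.155
Longest matching prefix is /15 -> next hop EDGE2.

EDGE2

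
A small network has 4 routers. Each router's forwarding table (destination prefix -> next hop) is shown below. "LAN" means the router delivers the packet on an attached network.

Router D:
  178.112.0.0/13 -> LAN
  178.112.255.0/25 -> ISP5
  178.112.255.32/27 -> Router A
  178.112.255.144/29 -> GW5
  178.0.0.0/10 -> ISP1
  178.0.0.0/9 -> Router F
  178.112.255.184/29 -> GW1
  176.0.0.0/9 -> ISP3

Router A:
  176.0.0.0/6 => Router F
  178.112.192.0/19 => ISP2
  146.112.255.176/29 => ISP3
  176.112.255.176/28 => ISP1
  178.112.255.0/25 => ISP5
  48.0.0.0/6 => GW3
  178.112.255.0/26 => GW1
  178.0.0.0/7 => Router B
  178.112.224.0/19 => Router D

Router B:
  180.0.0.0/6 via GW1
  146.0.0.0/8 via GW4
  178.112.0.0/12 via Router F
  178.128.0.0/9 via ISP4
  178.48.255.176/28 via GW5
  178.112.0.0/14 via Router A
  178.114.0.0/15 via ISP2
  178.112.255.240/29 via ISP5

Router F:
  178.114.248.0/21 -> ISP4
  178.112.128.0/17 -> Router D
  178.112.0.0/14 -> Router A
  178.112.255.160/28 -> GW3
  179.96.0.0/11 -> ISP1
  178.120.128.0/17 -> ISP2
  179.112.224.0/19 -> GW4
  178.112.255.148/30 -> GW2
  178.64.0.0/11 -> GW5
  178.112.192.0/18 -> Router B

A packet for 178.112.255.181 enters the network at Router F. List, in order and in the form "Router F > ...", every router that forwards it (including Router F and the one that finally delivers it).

At Router F: longest match for 178.112.255.181 is 178.112.192.0/18 -> Router B
At Router B: longest match for 178.112.255.181 is 178.112.0.0/14 -> Router A
At Router A: longest match for 178.112.255.181 is 178.112.224.0/19 -> Router D
At Router D: longest match for 178.112.255.181 is 178.112.0.0/13 -> LAN

Router F > Router B > Router A > Router D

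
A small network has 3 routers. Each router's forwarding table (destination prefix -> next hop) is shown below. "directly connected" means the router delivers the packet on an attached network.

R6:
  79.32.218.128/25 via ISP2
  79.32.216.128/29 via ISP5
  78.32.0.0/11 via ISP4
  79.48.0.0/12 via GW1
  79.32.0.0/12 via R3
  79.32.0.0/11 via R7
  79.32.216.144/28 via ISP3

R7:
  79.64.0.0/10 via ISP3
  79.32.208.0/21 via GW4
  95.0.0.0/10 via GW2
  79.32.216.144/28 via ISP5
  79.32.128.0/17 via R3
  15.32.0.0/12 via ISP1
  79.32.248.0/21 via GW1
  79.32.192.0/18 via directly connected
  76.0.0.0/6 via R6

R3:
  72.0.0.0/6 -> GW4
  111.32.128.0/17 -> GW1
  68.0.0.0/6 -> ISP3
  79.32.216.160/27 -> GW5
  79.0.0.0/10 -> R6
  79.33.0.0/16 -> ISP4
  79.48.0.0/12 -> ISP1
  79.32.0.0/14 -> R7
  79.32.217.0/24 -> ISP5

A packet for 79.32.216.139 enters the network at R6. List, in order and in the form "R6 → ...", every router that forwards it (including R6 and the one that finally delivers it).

R6 → R3 → R7

At R6: longest match for 79.32.216.139 is 79.32.0.0/12 -> R3
At R3: longest match for 79.32.216.139 is 79.32.0.0/14 -> R7
At R7: longest match for 79.32.216.139 is 79.32.192.0/18 -> directly connected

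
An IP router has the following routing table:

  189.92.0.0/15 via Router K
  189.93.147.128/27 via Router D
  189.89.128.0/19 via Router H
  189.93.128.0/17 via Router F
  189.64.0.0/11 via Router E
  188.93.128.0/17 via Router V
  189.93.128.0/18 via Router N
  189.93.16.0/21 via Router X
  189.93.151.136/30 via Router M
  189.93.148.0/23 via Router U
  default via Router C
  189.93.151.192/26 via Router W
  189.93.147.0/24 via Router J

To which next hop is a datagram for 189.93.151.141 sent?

Routes whose prefix contains 189.93.151.141:
  0.0.0.0/0 (default, matches everything) -> Router C
  189.64.0.0/11 (189.64.0.0 - 189.95.255.255) -> Router E
  189.92.0.0/15 (189.92.0.0 - 189.93.255.255) -> Router K
  189.93.128.0/17 (189.93.128.0 - 189.93.255.255) -> Router F
  189.93.128.0/18 (189.93.128.0 - 189.93.191.255) -> Router N
More-specific entries that do NOT match:
  189.93.151.136/30 (189.93.151.136 - 189.93.151.139) does not contain 189.93.151.141
  189.93.147.128/27 (189.93.147.128 - 189.93.147.159) does not contain 189.93.151.141
  189.93.151.192/26 (189.93.151.192 - 189.93.151.255) does not contain 189.93.151.141
  189.93.147.0/24 (189.93.147.0 - 189.93.147.255) does not contain 189.93.151.141
  189.93.148.0/23 (189.93.148.0 - 189.93.149.255) does not contain 189.93.151.141
  189.93.16.0/21 (189.93.16.0 - 189.93.23.255) does not contain 189.93.151.141
  189.89.128.0/19 (189.89.128.0 - 189.89.159.255) does not contain 189.93.151.141
Longest matching prefix is /18 -> next hop Router N.

Router N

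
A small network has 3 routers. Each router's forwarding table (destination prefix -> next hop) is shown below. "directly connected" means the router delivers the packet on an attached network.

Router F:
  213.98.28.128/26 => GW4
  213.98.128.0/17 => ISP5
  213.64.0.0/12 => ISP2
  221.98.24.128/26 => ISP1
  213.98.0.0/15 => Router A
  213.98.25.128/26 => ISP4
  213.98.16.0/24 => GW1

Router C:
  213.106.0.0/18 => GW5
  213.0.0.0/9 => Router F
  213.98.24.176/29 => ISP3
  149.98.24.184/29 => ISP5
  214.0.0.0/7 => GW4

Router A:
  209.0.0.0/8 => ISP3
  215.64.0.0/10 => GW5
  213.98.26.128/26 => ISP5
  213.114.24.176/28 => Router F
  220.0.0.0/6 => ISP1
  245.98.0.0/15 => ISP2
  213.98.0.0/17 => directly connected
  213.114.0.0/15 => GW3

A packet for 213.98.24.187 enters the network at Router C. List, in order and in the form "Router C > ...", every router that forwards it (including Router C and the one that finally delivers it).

Router C > Router F > Router A

At Router C: longest match for 213.98.24.187 is 213.0.0.0/9 -> Router F
At Router F: longest match for 213.98.24.187 is 213.98.0.0/15 -> Router A
At Router A: longest match for 213.98.24.187 is 213.98.0.0/17 -> directly connected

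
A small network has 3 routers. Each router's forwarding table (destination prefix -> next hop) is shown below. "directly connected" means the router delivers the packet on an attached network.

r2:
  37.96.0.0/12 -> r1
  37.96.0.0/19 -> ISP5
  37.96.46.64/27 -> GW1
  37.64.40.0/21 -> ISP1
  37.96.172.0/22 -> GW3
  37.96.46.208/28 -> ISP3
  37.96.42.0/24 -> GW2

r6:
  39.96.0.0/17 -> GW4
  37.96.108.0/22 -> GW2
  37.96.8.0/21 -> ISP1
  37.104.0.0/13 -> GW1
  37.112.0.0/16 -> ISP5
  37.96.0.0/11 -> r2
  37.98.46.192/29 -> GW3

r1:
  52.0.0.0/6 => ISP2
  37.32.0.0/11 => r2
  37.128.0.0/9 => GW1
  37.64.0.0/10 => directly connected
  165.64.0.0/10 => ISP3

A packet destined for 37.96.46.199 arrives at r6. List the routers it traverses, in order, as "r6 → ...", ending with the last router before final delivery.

r6 → r2 → r1

At r6: longest match for 37.96.46.199 is 37.96.0.0/11 -> r2
At r2: longest match for 37.96.46.199 is 37.96.0.0/12 -> r1
At r1: longest match for 37.96.46.199 is 37.64.0.0/10 -> directly connected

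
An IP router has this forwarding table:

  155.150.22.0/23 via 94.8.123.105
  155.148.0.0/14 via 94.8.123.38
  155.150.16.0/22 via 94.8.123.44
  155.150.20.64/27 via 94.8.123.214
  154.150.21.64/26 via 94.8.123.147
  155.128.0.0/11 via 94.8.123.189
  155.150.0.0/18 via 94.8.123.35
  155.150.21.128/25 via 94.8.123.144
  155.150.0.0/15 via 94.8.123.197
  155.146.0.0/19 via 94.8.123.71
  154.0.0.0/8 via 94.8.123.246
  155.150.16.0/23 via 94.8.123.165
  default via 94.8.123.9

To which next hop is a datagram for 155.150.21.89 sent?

Routes whose prefix contains 155.150.21.89:
  0.0.0.0/0 (default, matches everything) -> 94.8.123.9
  155.128.0.0/11 (155.128.0.0 - 155.159.255.255) -> 94.8.123.189
  155.148.0.0/14 (155.148.0.0 - 155.151.255.255) -> 94.8.123.38
  155.150.0.0/15 (155.150.0.0 - 155.151.255.255) -> 94.8.123.197
  155.150.0.0/18 (155.150.0.0 - 155.150.63.255) -> 94.8.123.35
More-specific entries that do NOT match:
  155.150.20.64/27 (155.150.20.64 - 155.150.20.95) does not contain 155.150.21.89
  154.150.21.64/26 (154.150.21.64 - 154.150.21.127) does not contain 155.150.21.89
  155.150.21.128/25 (155.150.21.128 - 155.150.21.255) does not contain 155.150.21.89
  155.150.22.0/23 (155.150.22.0 - 155.150.23.255) does not contain 155.150.21.89
  155.150.16.0/23 (155.150.16.0 - 155.150.17.255) does not contain 155.150.21.89
  155.150.16.0/22 (155.150.16.0 - 155.150.19.255) does not contain 155.150.21.89
  155.146.0.0/19 (155.146.0.0 - 155.146.31.255) does not contain 155.150.21.89
Longest matching prefix is /18 -> next hop 94.8.123.35.

94.8.123.35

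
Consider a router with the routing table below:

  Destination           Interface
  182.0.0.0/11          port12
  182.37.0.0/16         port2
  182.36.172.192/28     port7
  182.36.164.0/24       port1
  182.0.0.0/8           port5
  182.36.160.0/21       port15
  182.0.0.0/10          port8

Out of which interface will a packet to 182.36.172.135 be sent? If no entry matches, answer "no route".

Routes whose prefix contains 182.36.172.135:
  182.0.0.0/8 (182.0.0.0 - 182.255.255.255) -> port5
  182.0.0.0/10 (182.0.0.0 - 182.63.255.255) -> port8
More-specific entries that do NOT match:
  182.36.172.192/28 (182.36.172.192 - 182.36.172.207) does not contain 182.36.172.135
  182.36.164.0/24 (182.36.164.0 - 182.36.164.255) does not contain 182.36.172.135
  182.36.160.0/21 (182.36.160.0 - 182.36.167.255) does not contain 182.36.172.135
  182.37.0.0/16 (182.37.0.0 - 182.37.255.255) does not contain 182.36.172.135
  182.0.0.0/11 (182.0.0.0 - 182.31.255.255) does not contain 182.36.172.135
Longest matching prefix is /10 -> interface port8.

port8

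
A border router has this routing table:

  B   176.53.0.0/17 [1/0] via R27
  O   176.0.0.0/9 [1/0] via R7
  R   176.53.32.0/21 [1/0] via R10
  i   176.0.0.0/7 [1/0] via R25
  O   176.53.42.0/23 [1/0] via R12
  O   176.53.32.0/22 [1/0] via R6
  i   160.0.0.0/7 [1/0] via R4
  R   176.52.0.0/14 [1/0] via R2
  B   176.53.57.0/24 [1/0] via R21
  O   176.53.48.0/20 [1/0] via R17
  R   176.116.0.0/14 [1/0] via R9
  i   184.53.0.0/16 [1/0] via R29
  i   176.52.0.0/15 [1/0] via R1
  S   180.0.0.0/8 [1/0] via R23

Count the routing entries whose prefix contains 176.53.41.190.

Prefixes containing 176.53.41.190:
  176.0.0.0/7 (176.0.0.0 - 177.255.255.255)
  176.0.0.0/9 (176.0.0.0 - 176.127.255.255)
  176.52.0.0/14 (176.52.0.0 - 176.55.255.255)
  176.52.0.0/15 (176.52.0.0 - 176.53.255.255)
  176.53.0.0/17 (176.53.0.0 - 176.53.127.255)
Total matching entries: 5.

5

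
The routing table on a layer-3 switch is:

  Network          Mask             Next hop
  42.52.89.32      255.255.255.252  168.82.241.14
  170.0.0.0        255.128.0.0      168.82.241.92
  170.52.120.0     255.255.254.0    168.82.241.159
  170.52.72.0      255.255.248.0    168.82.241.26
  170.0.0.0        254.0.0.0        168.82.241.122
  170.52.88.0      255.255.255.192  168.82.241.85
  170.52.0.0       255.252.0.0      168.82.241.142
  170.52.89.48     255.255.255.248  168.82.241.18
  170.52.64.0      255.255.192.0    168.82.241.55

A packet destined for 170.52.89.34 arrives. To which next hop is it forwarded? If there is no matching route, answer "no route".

168.82.241.55

Routes whose prefix contains 170.52.89.34:
  170.0.0.0/7 (170.0.0.0 - 171.255.255.255) -> 168.82.241.122
  170.0.0.0/9 (170.0.0.0 - 170.127.255.255) -> 168.82.241.92
  170.52.0.0/14 (170.52.0.0 - 170.55.255.255) -> 168.82.241.142
  170.52.64.0/18 (170.52.64.0 - 170.52.127.255) -> 168.82.241.55
More-specific entries that do NOT match:
  42.52.89.32/30 (42.52.89.32 - 42.52.89.35) does not contain 170.52.89.34
  170.52.89.48/29 (170.52.89.48 - 170.52.89.55) does not contain 170.52.89.34
  170.52.88.0/26 (170.52.88.0 - 170.52.88.63) does not contain 170.52.89.34
  170.52.120.0/23 (170.52.120.0 - 170.52.121.255) does not contain 170.52.89.34
  170.52.72.0/21 (170.52.72.0 - 170.52.79.255) does not contain 170.52.89.34
Longest matching prefix is /18 -> next hop 168.82.241.55.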